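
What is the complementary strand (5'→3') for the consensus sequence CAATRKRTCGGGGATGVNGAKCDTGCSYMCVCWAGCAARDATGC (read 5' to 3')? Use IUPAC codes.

5′-GCATHYTTGCTWGBGKRSGCAHGMTCNBCATCCCCGAYMYATTG-3′

Standard pairs A↔T, G↔C; ambiguity codes pair R↔Y, M↔K, W↔W, S↔S, D↔H, V↔B, N↔N. Complement (GTTAYMYAGCCCCTACBNCTMGHACGSRKGBGWTCGTTYHTACG), then reverse for 5'→3'.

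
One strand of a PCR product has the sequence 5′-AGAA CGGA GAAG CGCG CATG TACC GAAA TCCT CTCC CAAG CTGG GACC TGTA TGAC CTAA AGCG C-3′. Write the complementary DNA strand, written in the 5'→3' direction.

The complement of AGAACGGAGAAGCGCGCATGTACCGAAATCCTCTCCCAAGCTGGGACCTGTATGACCTAAAGCGC is TCTTGCCTCTTCGCGCGTACATGGCTTTAGGAGAGGGTTCGACCCTGGACATACTGGATTTCGCG (A↔T, G↔C). DNA strands are antiparallel, so the complementary strand runs 3'→5'; reversing gives the 5'→3' form.

5'-GCGCTTTAGGTCATACAGGTCCCAGCTTGGGAGAGGATTTCGGTACATGCGCGCTTCTCCGTTCT-3'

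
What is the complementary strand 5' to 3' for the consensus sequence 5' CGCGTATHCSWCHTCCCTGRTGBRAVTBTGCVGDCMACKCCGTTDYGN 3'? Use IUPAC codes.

5′-NCRHAACGGMGTKGHCBGCAVABTYVCAYCAGGGADGWSGDATACGCG-3′

Standard pairs A↔T, G↔C; ambiguity codes pair R↔Y, M↔K, W↔W, S↔S, B↔V, D↔H, N↔N. Complement (GCGCATADGSWGDAGGGACYACVYTBAVACGBCHGKTGMGGCAAHRCN), then reverse for 5'→3'.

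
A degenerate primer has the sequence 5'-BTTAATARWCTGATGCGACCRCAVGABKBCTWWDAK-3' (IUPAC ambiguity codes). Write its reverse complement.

5'-MTHWWAGVMVTCBTGYGGTCGCATCAGWYTATTAAV-3'

Standard pairs A↔T, G↔C; ambiguity codes pair R↔Y, K↔M, W↔W, B↔V, D↔H. Complement (VAATTATYWGACTACGCTGGYGTBCTVMVGAWWHTM), then reverse for 5'→3'.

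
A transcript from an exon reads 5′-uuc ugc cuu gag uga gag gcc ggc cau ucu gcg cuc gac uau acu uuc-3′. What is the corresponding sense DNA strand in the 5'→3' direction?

The coding DNA strand has the same 5'→3' sequence as the mRNA with U replaced by T.

5′-TTCTGCCTTGAGTGAGAGGCCGGCCATTCTGCGCTCGACTATACTTTC-3′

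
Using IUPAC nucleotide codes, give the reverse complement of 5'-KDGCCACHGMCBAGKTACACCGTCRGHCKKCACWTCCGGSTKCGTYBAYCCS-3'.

5'-SGGRTVRACGMASCCGGAWGTGMMGDCYGACGGTGTAMCTVGKCDGTGGCHM-3'

Standard pairs A↔T, G↔C; ambiguity codes pair R↔Y, M↔K, W↔W, S↔S, B↔V, D↔H. Complement (MHCGGTGDCKGVTCMATGTGGCAGYCDGMMGTGWAGGCCSAMGCARVTRGGS), then reverse for 5'→3'.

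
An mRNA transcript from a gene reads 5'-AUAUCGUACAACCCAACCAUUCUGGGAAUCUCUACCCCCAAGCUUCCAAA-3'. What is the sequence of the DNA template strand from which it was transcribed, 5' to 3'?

5'-TTTGGAAGCTTGGGGGTAGAGATTCCCAGAATGGTTGGGTTGTACGATAT-3'

Replace U with T to get the coding DNA strand: ATATCGTACAACCCAACCATTCTGGGAATCTCTACCCCCAAGCTTCCAAA. The template strand is its reverse complement (complement TATAGCATGTTGGGTTGGTAAGACCCTTAGAGATGGGGGTTCGAAGGTTT, then reverse).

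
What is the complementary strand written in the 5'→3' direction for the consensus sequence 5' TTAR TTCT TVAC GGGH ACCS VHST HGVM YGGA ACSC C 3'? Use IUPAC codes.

Standard pairs A↔T, G↔C; ambiguity codes pair R↔Y, M↔K, S↔S, H↔D, V↔B. Complement (AATYAAGAABTGCCCDTGGSBDSADCBKRCCTTGSGG), then reverse for 5'→3'.

5′-GGSGTTCCRKBCDASDBSGGTDCCCGTBAAGAAYTAA-3′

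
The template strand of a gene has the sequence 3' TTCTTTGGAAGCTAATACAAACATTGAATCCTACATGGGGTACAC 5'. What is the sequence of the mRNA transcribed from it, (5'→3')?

Reading the template 3'→5' as shown, RNA polymerase pairs each base (A→U, T→A, G↔C) to build mRNA 5'→3' directly.

5'-AAGAAACCUUCGAUUAUGUUUGUAACUUAGGAUGUACCCCAUGUG-3'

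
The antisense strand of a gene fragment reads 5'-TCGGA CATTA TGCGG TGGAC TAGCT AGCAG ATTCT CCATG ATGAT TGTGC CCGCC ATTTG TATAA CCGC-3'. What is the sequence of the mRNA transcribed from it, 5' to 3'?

RNA polymerase reads the template 3'→5' and synthesizes mRNA 5'→3' by base-pairing (A→U, T→A, G↔C). The complement of the template is AGCCTGTAATACGCCACCTGATCGATCGTCTAAGAGGTACTACTAACACGGGCGGTAAACATATTGGCG; antiparallel, so 5'→3' the coding strand is GCGGTTATACAAATGGCGGGCACAATCATCATGGAGAATCTGCTAGCTAGTCCACCGCATAATGTCCGA. Replace T with U for the mRNA.

5'-GCGGUUAUACAAAUGGCGGGCACAAUCAUCAUGGAGAAUCUGCUAGCUAGUCCACCGCAUAAUGUCCGA-3'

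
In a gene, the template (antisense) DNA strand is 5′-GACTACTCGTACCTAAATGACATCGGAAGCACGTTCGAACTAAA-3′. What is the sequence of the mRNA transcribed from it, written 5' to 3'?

RNA polymerase reads the template 3'→5' and synthesizes mRNA 5'→3' by base-pairing (A→U, T→A, G↔C). The complement of the template is CTGATGAGCATGGATTTACTGTAGCCTTCGTGCAAGCTTGATTT; antiparallel, so 5'→3' the coding strand is TTTAGTTCGAACGTGCTTCCGATGTCATTTAGGTACGAGTAGTC. Replace T with U for the mRNA.

5′-UUUAGUUCGAACGUGCUUCCGAUGUCAUUUAGGUACGAGUAGUC-3′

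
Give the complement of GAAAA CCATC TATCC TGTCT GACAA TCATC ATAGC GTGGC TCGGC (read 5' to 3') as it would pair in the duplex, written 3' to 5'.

Base-pairing A↔T, G↔C gives the complement. The complementary strand is antiparallel, so paired with a 5'→3' strand it runs 3'→5'.

3'-CTTTTGGTAGATAGGACAGACTGTTAGTAGTATCGCACCGAGCCG-5'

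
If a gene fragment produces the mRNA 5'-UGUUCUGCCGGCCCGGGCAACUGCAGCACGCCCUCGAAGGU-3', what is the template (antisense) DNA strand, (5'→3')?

5'-ACCTTCGAGGGCGTGCTGCAGTTGCCCGGGCCGGCAGAACA-3'

Replace U with T to get the coding DNA strand: TGTTCTGCCGGCCCGGGCAACTGCAGCACGCCCTCGAAGGT. The template strand is its reverse complement (complement ACAAGACGGCCGGGCCCGTTGACGTCGTGCGGGAGCTTCCA, then reverse).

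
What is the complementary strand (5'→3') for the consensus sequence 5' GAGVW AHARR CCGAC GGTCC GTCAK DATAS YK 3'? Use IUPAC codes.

Standard pairs A↔T, G↔C; ambiguity codes pair R↔Y, K↔M, W↔W, S↔S, D↔H, V↔B. Complement (CTCBWTDTYYGGCTGCCAGGCAGTMHTATSRM), then reverse for 5'→3'.

5'-MRSTATHMTGACGGACCGTCGGYYTDTWBCTC-3'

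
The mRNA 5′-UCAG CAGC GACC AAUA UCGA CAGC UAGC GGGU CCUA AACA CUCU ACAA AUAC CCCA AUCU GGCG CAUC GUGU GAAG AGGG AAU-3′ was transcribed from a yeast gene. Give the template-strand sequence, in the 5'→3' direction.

5'-ATTCCCTCTTCACACGATGCGCCAGATTGGGGTATTTGTAGAGTGTTTAGGACCCGCTAGCTGTCGATATTGGTCGCTGCTGA-3'

Replace U with T to get the coding DNA strand: TCAGCAGCGACCAATATCGACAGCTAGCGGGTCCTAAACACTCTACAAATACCCCAATCTGGCGCATCGTGTGAAGAGGGAAT. The template strand is its reverse complement (complement AGTCGTCGCTGGTTATAGCTGTCGATCGCCCAGGATTTGTGAGATGTTTATGGGGTTAGACCGCGTAGCACACTTCTCCCTTA, then reverse).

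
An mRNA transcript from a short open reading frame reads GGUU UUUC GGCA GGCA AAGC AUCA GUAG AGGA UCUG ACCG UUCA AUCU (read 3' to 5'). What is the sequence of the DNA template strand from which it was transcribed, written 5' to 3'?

5′-CCAAAAAGCCGTCCGTTTCGTAGTCATCTCCTAGACTGGCAAGTTAGA-3′

Written 5'→3' the mRNA is UCUAACUUGCCAGUCUAGGAGAUGACUACGAAACGGACGGCUUUUUGG, so the coding DNA strand is TCTAACTTGCCAGTCTAGGAGATGACTACGAAACGGACGGCTTTTTGG. The template is its reverse complement.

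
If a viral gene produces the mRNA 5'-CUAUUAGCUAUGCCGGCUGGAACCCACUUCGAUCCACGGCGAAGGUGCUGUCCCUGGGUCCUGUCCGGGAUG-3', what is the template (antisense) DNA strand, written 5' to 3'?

Replace U with T to get the coding DNA strand: CTATTAGCTATGCCGGCTGGAACCCACTTCGATCCACGGCGAAGGTGCTGTCCCTGGGTCCTGTCCGGGATG. The template strand is its reverse complement (complement GATAATCGATACGGCCGACCTTGGGTGAAGCTAGGTGCCGCTTCCACGACAGGGACCCAGGACAGGCCCTAC, then reverse).

5'-CATCCCGGACAGGACCCAGGGACAGCACCTTCGCCGTGGATCGAAGTGGGTTCCAGCCGGCATAGCTAATAG-3'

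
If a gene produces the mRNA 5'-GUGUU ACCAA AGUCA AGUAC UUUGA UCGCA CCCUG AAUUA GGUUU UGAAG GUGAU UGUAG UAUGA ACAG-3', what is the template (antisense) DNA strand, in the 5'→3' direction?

5'-CTGTTCATACTACAATCACCTTCAAAACCTAATTCAGGGTGCGATCAAAGTACTTGACTTTGGTAACAC-3'

Replace U with T to get the coding DNA strand: GTGTTACCAAAGTCAAGTACTTTGATCGCACCCTGAATTAGGTTTTGAAGGTGATTGTAGTATGAACAG. The template strand is its reverse complement (complement CACAATGGTTTCAGTTCATGAAACTAGCGTGGGACTTAATCCAAAACTTCCACTAACATCATACTTGTC, then reverse).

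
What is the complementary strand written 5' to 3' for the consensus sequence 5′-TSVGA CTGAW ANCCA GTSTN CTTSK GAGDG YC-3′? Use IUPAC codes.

Standard pairs A↔T, G↔C; ambiguity codes pair Y↔R, K↔M, W↔W, S↔S, D↔H, V↔B, N↔N. Complement (ASBCTGACTWTNGGTCASANGAASMCTCHCRG), then reverse for 5'→3'.

5'-GRCHCTCMSAAGNASACTGGNTWTCAGTCBSA-3'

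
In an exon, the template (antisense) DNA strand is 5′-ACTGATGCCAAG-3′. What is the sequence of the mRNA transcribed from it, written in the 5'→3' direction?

RNA polymerase reads the template 3'→5' and synthesizes mRNA 5'→3' by base-pairing (A→U, T→A, G↔C). The complement of the template is TGACTACGGTTC; antiparallel, so 5'→3' the coding strand is CTTGGCATCAGT. Replace T with U for the mRNA.

5′-CUUGGCAUCAGU-3′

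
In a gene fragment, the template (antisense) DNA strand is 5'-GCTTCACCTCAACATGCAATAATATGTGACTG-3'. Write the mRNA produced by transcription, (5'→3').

RNA polymerase reads the template 3'→5' and synthesizes mRNA 5'→3' by base-pairing (A→U, T→A, G↔C). The complement of the template is CGAAGTGGAGTTGTACGTTATTATACACTGAC; antiparallel, so 5'→3' the coding strand is CAGTCACATATTATTGCATGTTGAGGTGAAGC. Replace T with U for the mRNA.

5′-CAGUCACAUAUUAUUGCAUGUUGAGGUGAAGC-3′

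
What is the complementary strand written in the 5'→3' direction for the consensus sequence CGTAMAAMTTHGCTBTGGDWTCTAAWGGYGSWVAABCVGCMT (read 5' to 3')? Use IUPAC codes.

Standard pairs A↔T, G↔C; ambiguity codes pair Y↔R, M↔K, W↔W, S↔S, B↔V, D↔H. Complement (GCATKTTKAADCGAVACCHWAGATTWCCRCSWBTTVGBCGKA), then reverse for 5'→3'.

5'-AKGCBGVTTBWSCRCCWTTAGAWHCCAVAGCDAAKTTKTACG-3'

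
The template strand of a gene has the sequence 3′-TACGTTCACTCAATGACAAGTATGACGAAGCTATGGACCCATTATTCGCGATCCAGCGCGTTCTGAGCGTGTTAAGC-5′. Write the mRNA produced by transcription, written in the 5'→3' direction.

5'-AUGCAAGUGAGUUACUGUUCAUACUGCUUCGAUACCUGGGUAAUAAGCGCUAGGUCGCGCAAGACUCGCACAAUUCG-3'

Reading the template 3'→5' as shown, RNA polymerase pairs each base (A→U, T→A, G↔C) to build mRNA 5'→3' directly.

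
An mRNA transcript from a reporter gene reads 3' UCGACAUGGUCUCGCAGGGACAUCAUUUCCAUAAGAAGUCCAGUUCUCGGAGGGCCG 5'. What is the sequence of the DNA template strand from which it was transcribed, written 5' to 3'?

5'-AGCTGTACCAGAGCGTCCCTGTAGTAAAGGTATTCTTCAGGTCAAGAGCCTCCCGGC-3'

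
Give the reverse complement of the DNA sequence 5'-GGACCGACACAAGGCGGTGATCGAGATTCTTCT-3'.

Reading the sequence 3'→5' and pairing each base (A↔T, G↔C) gives the reverse complement directly.

5'-AGAAGAATCTCGATCACCGCCTTGTGTCGGTCC-3'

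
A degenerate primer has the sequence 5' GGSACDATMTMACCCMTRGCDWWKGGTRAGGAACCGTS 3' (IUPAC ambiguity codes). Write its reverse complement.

Standard pairs A↔T, G↔C; ambiguity codes pair R↔Y, M↔K, W↔W, S↔S, D↔H. Complement (CCSTGHTAKAKTGGGKAYCGHWWMCCAYTCCTTGGCAS), then reverse for 5'→3'.

5'-SACGGTTCCTYACCMWWHGCYAKGGGTKAKATHGTSCC-3'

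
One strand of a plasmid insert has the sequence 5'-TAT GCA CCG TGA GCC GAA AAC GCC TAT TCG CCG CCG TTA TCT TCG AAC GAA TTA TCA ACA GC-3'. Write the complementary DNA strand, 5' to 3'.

Pairing A↔T and G↔C gives ATACGTGGCACTCGGCTTTTGCGGATAAGCGGCGGCAATAGAAGCTTGCTTAATAGTTGTCG, running 3'→5'. Reverse for the 5'→3' convention.

5'-GCTGTTGATAATTCGTTCGAAGATAACGGCGGCGAATAGGCGTTTTCGGCTCACGGTGCATA-3'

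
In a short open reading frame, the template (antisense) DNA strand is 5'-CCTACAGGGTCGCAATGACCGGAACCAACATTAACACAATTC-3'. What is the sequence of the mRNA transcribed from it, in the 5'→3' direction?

5'-GAAUUGUGUUAAUGUUGGUUCCGGUCAUUGCGACCCUGUAGG-3'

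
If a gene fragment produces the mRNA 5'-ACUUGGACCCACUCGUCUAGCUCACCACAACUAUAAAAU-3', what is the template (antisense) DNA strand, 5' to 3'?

5'-ATTTTATAGTTGTGGTGAGCTAGACGAGTGGGTCCAAGT-3'

Replace U with T to get the coding DNA strand: ACTTGGACCCACTCGTCTAGCTCACCACAACTATAAAAT. The template strand is its reverse complement (complement TGAACCTGGGTGAGCAGATCGAGTGGTGTTGATATTTTA, then reverse).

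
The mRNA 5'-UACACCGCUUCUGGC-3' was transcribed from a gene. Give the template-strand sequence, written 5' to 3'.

5'-GCCAGAAGCGGTGTA-3'

Replace U with T to get the coding DNA strand: TACACCGCTTCTGGC. The template strand is its reverse complement (complement ATGTGGCGAAGACCG, then reverse).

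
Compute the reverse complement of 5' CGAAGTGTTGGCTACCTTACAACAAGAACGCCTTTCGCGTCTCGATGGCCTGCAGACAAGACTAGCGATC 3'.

5'-GATCGCTAGTCTTGTCTGCAGGCCATCGAGACGCGAAAGGCGTTCTTGTTGTAAGGTAGCCAACACTTCG-3'

Complement each base (A↔T, G↔C): GCTTCACAACCGATGGAATGTTGTTCTTGCGGAAAGCGCAGAGCTACCGGACGTCTGTTCTGATCGCTAG. Then reverse.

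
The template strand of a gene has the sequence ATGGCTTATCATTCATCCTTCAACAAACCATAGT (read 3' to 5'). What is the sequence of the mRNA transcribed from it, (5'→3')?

5'-UACCGAAUAGUAAGUAGGAAGUUGUUUGGUAUCA-3'

Reading the template 3'→5' as shown, RNA polymerase pairs each base (A→U, T→A, G↔C) to build mRNA 5'→3' directly.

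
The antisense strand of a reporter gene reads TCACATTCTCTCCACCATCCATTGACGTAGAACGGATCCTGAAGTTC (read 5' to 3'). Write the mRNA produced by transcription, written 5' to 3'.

RNA polymerase reads the template 3'→5' and synthesizes mRNA 5'→3' by base-pairing (A→U, T→A, G↔C). The complement of the template is AGTGTAAGAGAGGTGGTAGGTAACTGCATCTTGCCTAGGACTTCAAG; antiparallel, so 5'→3' the coding strand is GAACTTCAGGATCCGTTCTACGTCAATGGATGGTGGAGAGAATGTGA. Replace T with U for the mRNA.

5'-GAACUUCAGGAUCCGUUCUACGUCAAUGGAUGGUGGAGAGAAUGUGA-3'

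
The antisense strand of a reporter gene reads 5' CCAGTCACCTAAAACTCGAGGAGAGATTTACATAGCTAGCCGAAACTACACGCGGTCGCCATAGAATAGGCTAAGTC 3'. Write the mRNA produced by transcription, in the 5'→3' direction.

5'-GACUUAGCCUAUUCUAUGGCGACCGCGUGUAGUUUCGGCUAGCUAUGUAAAUCUCUCCUCGAGUUUUAGGUGACUGG-3'

RNA polymerase reads the template 3'→5' and synthesizes mRNA 5'→3' by base-pairing (A→U, T→A, G↔C). The complement of the template is GGTCAGTGGATTTTGAGCTCCTCTCTAAATGTATCGATCGGCTTTGATGTGCGCCAGCGGTATCTTATCCGATTCAG; antiparallel, so 5'→3' the coding strand is GACTTAGCCTATTCTATGGCGACCGCGTGTAGTTTCGGCTAGCTATGTAAATCTCTCCTCGAGTTTTAGGTGACTGG. Replace T with U for the mRNA.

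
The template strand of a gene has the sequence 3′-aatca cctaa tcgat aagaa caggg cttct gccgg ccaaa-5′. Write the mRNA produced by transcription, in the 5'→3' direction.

Reading the template 3'→5' as shown, RNA polymerase pairs each base (A→U, T→A, G↔C) to build mRNA 5'→3' directly.

5'-UUAGUGGAUUAGCUAUUCUUGUCCCGAAGACGGCCGGUUU-3'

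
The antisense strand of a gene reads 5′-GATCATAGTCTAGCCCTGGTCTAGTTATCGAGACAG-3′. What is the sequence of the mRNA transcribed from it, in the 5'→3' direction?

5'-CUGUCUCGAUAACUAGACCAGGGCUAGACUAUGAUC-3'

RNA polymerase reads the template 3'→5' and synthesizes mRNA 5'→3' by base-pairing (A→U, T→A, G↔C). The complement of the template is CTAGTATCAGATCGGGACCAGATCAATAGCTCTGTC; antiparallel, so 5'→3' the coding strand is CTGTCTCGATAACTAGACCAGGGCTAGACTATGATC. Replace T with U for the mRNA.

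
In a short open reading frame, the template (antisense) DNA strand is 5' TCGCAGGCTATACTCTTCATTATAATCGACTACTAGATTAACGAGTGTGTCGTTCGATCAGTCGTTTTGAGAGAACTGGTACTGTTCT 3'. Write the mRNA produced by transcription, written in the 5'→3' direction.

5'-AGAACAGUACCAGUUCUCUCAAAACGACUGAUCGAACGACACACUCGUUAAUCUAGUAGUCGAUUAUAAUGAAGAGUAUAGCCUGCGA-3'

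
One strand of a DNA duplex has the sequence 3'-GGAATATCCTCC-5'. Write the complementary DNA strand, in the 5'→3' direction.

The strand is given 3'→5', so its complement runs 5'→3' in the same left-to-right order: pair each base A↔T, G↔C.

5'-CCTTATAGGAGG-3'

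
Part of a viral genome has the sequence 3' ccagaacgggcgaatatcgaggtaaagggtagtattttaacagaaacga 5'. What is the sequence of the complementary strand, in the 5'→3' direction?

5'-GGTCTTGCCCGCTTATAGCTCCATTTCCCATCATAAAATTGTCTTTGCT-3'

The strand is given 3'→5', so its complement runs 5'→3' in the same left-to-right order: pair each base A↔T, G↔C.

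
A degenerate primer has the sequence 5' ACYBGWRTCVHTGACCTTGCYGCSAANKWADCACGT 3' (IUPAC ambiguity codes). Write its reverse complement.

5′-ACGTGHTWMNTTSGCRGCAAGGTCADBGAYWCVRGT-3′

Standard pairs A↔T, G↔C; ambiguity codes pair R↔Y, K↔M, W↔W, S↔S, B↔V, D↔H, N↔N. Complement (TGRVCWYAGBDACTGGAACGRCGSTTNMWTHGTGCA), then reverse for 5'→3'.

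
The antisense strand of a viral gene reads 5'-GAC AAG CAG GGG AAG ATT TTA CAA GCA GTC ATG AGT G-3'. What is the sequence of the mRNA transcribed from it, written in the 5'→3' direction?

5'-CACUCAUGACUGCUUGUAAAAUCUUCCCCUGCUUGUC-3'

The mRNA has the sequence of the coding strand (reverse complement of the template) with T→U. Reverse complement of GACAAGCAGGGGAAGATTTTACAAGCAGTCATGAGTG is CACTCATGACTGCTTGTAAAATCTTCCCCTGCTTGTC; then T→U.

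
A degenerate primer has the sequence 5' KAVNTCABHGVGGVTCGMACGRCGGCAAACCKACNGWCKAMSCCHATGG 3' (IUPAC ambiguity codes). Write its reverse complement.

Standard pairs A↔T, G↔C; ambiguity codes pair R↔Y, M↔K, W↔W, S↔S, B↔V, H↔D, N↔N. Complement (MTBNAGTVDCBCCBAGCKTGCYGCCGTTTGGMTGNCWGMTKSGGDTACC), then reverse for 5'→3'.

5'-CCATDGGSKTMGWCNGTMGGTTTGCCGYCGTKCGABCCBCDVTGANBTM-3'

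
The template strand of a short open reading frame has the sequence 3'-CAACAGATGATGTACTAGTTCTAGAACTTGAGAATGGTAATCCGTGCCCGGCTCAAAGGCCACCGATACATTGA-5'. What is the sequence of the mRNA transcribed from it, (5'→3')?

Reading the template 3'→5' as shown, RNA polymerase pairs each base (A→U, T→A, G↔C) to build mRNA 5'→3' directly.

5'-GUUGUCUACUACAUGAUCAAGAUCUUGAACUCUUACCAUUAGGCACGGGCCGAGUUUCCGGUGGCUAUGUAACU-3'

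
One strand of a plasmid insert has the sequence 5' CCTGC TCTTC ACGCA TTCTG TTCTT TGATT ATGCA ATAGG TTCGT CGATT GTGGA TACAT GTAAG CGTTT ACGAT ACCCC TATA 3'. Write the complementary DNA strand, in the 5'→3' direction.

The complement of CCTGCTCTTCACGCATTCTGTTCTTTGATTATGCAATAGGTTCGTCGATTGTGGATACATGTAAGCGTTTACGATACCCCTATA is GGACGAGAAGTGCGTAAGACAAGAAACTAATACGTTATCCAAGCAGCTAACACCTATGTACATTCGCAAATGCTATGGGGATAT (A↔T, G↔C). DNA strands are antiparallel, so the complementary strand runs 3'→5'; reversing gives the 5'→3' form.

5′-TATAGGGGTATCGTAAACGCTTACATGTATCCACAATCGACGAACCTATTGCATAATCAAAGAACAGAATGCGTGAAGAGCAGG-3′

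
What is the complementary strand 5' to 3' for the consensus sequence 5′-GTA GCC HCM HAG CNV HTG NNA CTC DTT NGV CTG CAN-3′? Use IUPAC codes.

Standard pairs A↔T, G↔C; ambiguity codes pair M↔K, D↔H, V↔B, N↔N. Complement (CATCGGDGKDTCGNBDACNNTGAGHAANCBGACGTN), then reverse for 5'→3'.

5′-NTGCAGBCNAAHGAGTNNCADBNGCTDKGDGGCTAC-3′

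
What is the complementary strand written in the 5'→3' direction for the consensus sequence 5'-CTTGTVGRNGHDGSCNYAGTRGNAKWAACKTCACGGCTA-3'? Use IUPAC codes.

5′-TAGCCGTGAMGTTWMTNCYACTRNGSCHDCNYCBACAAG-3′

Standard pairs A↔T, G↔C; ambiguity codes pair R↔Y, K↔M, W↔W, S↔S, D↔H, V↔B, N↔N. Complement (GAACABCYNCDHCSGNRTCAYCNTMWTTGMAGTGCCGAT), then reverse for 5'→3'.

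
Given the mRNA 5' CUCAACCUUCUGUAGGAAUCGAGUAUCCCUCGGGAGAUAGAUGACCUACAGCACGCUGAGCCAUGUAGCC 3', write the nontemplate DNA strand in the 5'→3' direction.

The coding DNA strand has the same 5'→3' sequence as the mRNA with U replaced by T.

5'-CTCAACCTTCTGTAGGAATCGAGTATCCCTCGGGAGATAGATGACCTACAGCACGCTGAGCCATGTAGCC-3'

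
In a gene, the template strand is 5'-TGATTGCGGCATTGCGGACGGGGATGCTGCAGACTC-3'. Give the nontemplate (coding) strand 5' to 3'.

5′-GAGTCTGCAGCATCCCCGTCCGCAATGCCGCAATCA-3′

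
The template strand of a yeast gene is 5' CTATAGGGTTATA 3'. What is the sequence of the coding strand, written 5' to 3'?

5'-TATAACCCTATAG-3'

The coding strand is complementary and antiparallel to the template: take the complement (A↔T, G↔C) and reverse.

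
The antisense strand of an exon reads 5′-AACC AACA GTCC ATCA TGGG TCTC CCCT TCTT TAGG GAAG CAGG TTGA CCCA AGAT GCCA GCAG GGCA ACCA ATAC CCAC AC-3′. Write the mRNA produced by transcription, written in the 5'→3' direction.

5'-GUGUGGGUAUUGGUUGCCCUGCUGGCAUCUUGGGUCAACCUGCUUCCCUAAAGAAGGGGAGACCCAUGAUGGACUGUUGGUU-3'

RNA polymerase reads the template 3'→5' and synthesizes mRNA 5'→3' by base-pairing (A→U, T→A, G↔C). The complement of the template is TTGGTTGTCAGGTAGTACCCAGAGGGGAAGAAATCCCTTCGTCCAACTGGGTTCTACGGTCGTCCCGTTGGTTATGGGTGTG; antiparallel, so 5'→3' the coding strand is GTGTGGGTATTGGTTGCCCTGCTGGCATCTTGGGTCAACCTGCTTCCCTAAAGAAGGGGAGACCCATGATGGACTGTTGGTT. Replace T with U for the mRNA.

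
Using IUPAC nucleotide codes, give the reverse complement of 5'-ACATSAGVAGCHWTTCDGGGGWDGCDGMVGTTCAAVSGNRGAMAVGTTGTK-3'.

5'-MACAACBTKTCYNCSBTTGAACBKCHGCHWCCCCHGAAWDGCTBCTSATGT-3'

Standard pairs A↔T, G↔C; ambiguity codes pair R↔Y, M↔K, W↔W, S↔S, D↔H, V↔B, N↔N. Complement (TGTASTCBTCGDWAAGHCCCCWHCGHCKBCAAGTTBSCNYCTKTBCAACAM), then reverse for 5'→3'.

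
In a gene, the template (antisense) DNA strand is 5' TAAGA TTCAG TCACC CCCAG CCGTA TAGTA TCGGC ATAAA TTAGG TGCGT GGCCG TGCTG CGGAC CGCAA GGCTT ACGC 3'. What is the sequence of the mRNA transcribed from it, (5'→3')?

RNA polymerase reads the template 3'→5' and synthesizes mRNA 5'→3' by base-pairing (A→U, T→A, G↔C). The complement of the template is ATTCTAAGTCAGTGGGGGTCGGCATATCATAGCCGTATTTAATCCACGCACCGGCACGACGCCTGGCGTTCCGAATGCG; antiparallel, so 5'→3' the coding strand is GCGTAAGCCTTGCGGTCCGCAGCACGGCCACGCACCTAATTTATGCCGATACTATACGGCTGGGGGTGACTGAATCTTA. Replace T with U for the mRNA.

5'-GCGUAAGCCUUGCGGUCCGCAGCACGGCCACGCACCUAAUUUAUGCCGAUACUAUACGGCUGGGGGUGACUGAAUCUUA-3'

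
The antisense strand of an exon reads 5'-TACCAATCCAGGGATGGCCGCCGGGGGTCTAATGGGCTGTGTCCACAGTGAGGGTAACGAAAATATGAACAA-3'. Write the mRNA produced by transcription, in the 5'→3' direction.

5'-UUGUUCAUAUUUUCGUUACCCUCACUGUGGACACAGCCCAUUAGACCCCCGGCGGCCAUCCCUGGAUUGGUA-3'

RNA polymerase reads the template 3'→5' and synthesizes mRNA 5'→3' by base-pairing (A→U, T→A, G↔C). The complement of the template is ATGGTTAGGTCCCTACCGGCGGCCCCCAGATTACCCGACACAGGTGTCACTCCCATTGCTTTTATACTTGTT; antiparallel, so 5'→3' the coding strand is TTGTTCATATTTTCGTTACCCTCACTGTGGACACAGCCCATTAGACCCCCGGCGGCCATCCCTGGATTGGTA. Replace T with U for the mRNA.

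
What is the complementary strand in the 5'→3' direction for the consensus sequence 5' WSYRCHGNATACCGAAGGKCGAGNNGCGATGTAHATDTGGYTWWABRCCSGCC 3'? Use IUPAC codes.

Standard pairs A↔T, G↔C; ambiguity codes pair R↔Y, K↔M, W↔W, S↔S, B↔V, D↔H, N↔N. Complement (WSRYGDCNTATGGCTTCCMGCTCNNCGCTACATDTAHACCRAWWTVYGGSCGG), then reverse for 5'→3'.

5'-GGCSGGYVTWWARCCAHATDTACATCGCNNCTCGMCCTTCGGTATNCDGYRSW-3'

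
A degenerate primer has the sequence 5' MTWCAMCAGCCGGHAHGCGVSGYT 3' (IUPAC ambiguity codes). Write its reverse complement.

5′-ARCSBCGCDTDCCGGCTGKTGWAK-3′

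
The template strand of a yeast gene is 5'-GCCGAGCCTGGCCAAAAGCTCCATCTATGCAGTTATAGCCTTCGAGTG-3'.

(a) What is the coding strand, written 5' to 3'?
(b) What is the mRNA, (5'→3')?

(a) The coding strand is the reverse complement of the template: complement CGGCTCGGACCGGTTTTCGAGGTAGATACGTCAATATCGGAAGCTCAC, then reverse.
(b) mRNA has the coding-strand sequence with T→U.

(a) 5'-CACTCGAAGGCTATAACTGCATAGATGGAGCTTTTGGCCAGGCTCGGC-3'
(b) 5'-CACUCGAAGGCUAUAACUGCAUAGAUGGAGCUUUUGGCCAGGCUCGGC-3'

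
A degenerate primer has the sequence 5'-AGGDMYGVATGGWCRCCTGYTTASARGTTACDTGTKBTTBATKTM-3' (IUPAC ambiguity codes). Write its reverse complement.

Standard pairs A↔T, G↔C; ambiguity codes pair R↔Y, M↔K, W↔W, S↔S, B↔V, D↔H. Complement (TCCHKRCBTACCWGYGGACRAATSTYCAATGHACAMVAAVTAMAK), then reverse for 5'→3'.

5′-KAMATVAAVMACAHGTAACYTSTAARCAGGYGWCCATBCRKHCCT-3′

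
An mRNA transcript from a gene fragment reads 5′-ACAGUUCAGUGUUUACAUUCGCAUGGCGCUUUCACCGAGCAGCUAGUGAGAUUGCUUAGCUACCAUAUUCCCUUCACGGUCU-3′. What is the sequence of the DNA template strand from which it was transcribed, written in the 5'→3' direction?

Replace U with T to get the coding DNA strand: ACAGTTCAGTGTTTACATTCGCATGGCGCTTTCACCGAGCAGCTAGTGAGATTGCTTAGCTACCATATTCCCTTCACGGTCT. The template strand is its reverse complement (complement TGTCAAGTCACAAATGTAAGCGTACCGCGAAAGTGGCTCGTCGATCACTCTAACGAATCGATGGTATAAGGGAAGTGCCAGA, then reverse).

5'-AGACCGTGAAGGGAATATGGTAGCTAAGCAATCTCACTAGCTGCTCGGTGAAAGCGCCATGCGAATGTAAACACTGAACTGT-3'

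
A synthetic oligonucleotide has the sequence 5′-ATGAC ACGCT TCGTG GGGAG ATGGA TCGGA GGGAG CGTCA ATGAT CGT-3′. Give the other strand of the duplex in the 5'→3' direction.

The complement of ATGACACGCTTCGTGGGGAGATGGATCGGAGGGAGCGTCAATGATCGT is TACTGTGCGAAGCACCCCTCTACCTAGCCTCCCTCGCAGTTACTAGCA (A↔T, G↔C). DNA strands are antiparallel, so the complementary strand runs 3'→5'; reversing gives the 5'→3' form.

5'-ACGATCATTGACGCTCCCTCCGATCCATCTCCCCACGAAGCGTGTCAT-3'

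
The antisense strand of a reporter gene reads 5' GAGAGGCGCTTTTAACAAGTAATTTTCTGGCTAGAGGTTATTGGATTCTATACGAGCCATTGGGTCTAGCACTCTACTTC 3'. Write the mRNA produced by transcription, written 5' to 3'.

5'-GAAGUAGAGUGCUAGACCCAAUGGCUCGUAUAGAAUCCAAUAACCUCUAGCCAGAAAAUUACUUGUUAAAAGCGCCUCUC-3'

The mRNA has the sequence of the coding strand (reverse complement of the template) with T→U. Reverse complement of GAGAGGCGCTTTTAACAAGTAATTTTCTGGCTAGAGGTTATTGGATTCTATACGAGCCATTGGGTCTAGCACTCTACTTC is GAAGTAGAGTGCTAGACCCAATGGCTCGTATAGAATCCAATAACCTCTAGCCAGAAAATTACTTGTTAAAAGCGCCTCTC; then T→U.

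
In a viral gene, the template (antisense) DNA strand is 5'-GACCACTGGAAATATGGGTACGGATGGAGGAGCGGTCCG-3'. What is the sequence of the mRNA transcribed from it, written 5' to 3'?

5'-CGGACCGCUCCUCCAUCCGUACCCAUAUUUCCAGUGGUC-3'

RNA polymerase reads the template 3'→5' and synthesizes mRNA 5'→3' by base-pairing (A→U, T→A, G↔C). The complement of the template is CTGGTGACCTTTATACCCATGCCTACCTCCTCGCCAGGC; antiparallel, so 5'→3' the coding strand is CGGACCGCTCCTCCATCCGTACCCATATTTCCAGTGGTC. Replace T with U for the mRNA.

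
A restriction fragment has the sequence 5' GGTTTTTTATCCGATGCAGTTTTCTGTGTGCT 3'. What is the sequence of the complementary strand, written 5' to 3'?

The complement of GGTTTTTTATCCGATGCAGTTTTCTGTGTGCT is CCAAAAAATAGGCTACGTCAAAAGACACACGA (A↔T, G↔C). DNA strands are antiparallel, so the complementary strand runs 3'→5'; reversing gives the 5'→3' form.

5'-AGCACACAGAAAACTGCATCGGATAAAAAACC-3'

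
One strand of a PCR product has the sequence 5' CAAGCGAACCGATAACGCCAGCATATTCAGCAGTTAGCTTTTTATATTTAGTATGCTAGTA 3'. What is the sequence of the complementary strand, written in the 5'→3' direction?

The complement of CAAGCGAACCGATAACGCCAGCATATTCAGCAGTTAGCTTTTTATATTTAGTATGCTAGTA is GTTCGCTTGGCTATTGCGGTCGTATAAGTCGTCAATCGAAAAATATAAATCATACGATCAT (A↔T, G↔C). DNA strands are antiparallel, so the complementary strand runs 3'→5'; reversing gives the 5'→3' form.

5′-TACTAGCATACTAAATATAAAAAGCTAACTGCTGAATATGCTGGCGTTATCGGTTCGCTTG-3′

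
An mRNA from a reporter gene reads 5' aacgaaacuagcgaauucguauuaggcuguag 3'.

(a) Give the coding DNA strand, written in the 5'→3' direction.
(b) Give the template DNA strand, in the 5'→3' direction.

(a) The coding strand matches the mRNA with U→T.
(b) The template strand is the reverse complement of the coding strand.

(a) 5'-AACGAAACTAGCGAATTCGTATTAGGCTGTAG-3'
(b) 5'-CTACAGCCTAATACGAATTCGCTAGTTTCGTT-3'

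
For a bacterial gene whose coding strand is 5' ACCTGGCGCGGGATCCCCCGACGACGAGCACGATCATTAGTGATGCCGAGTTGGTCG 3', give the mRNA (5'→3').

5'-ACCUGGCGCGGGAUCCCCCGACGACGAGCACGAUCAUUAGUGAUGCCGAGUUGGUCG-3'

The mRNA is synthesized from the template strand, so it matches the coding strand with T replaced by U.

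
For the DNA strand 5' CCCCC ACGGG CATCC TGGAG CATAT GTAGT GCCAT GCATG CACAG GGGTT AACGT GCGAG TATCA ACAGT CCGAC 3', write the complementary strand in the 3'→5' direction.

3′-GGGGGTGCCCGTAGGACCTCGTATACATCACGGTACGTACGTGTCCCCAATTGCACGCTCATAGTTGTCAGGCTG-5′

Base-pairing A↔T, G↔C gives the complement. The complementary strand is antiparallel, so paired with a 5'→3' strand it runs 3'→5'.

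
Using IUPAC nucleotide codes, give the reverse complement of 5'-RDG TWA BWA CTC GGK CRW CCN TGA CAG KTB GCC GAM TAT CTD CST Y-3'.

5'-RASGHAGATAKTCGGCVAMCTGTCANGGWYGMCCGAGTWVTWACHY-3'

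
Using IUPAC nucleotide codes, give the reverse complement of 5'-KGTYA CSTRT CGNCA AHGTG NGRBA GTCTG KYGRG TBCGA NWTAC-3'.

Standard pairs A↔T, G↔C; ambiguity codes pair R↔Y, K↔M, W↔W, S↔S, B↔V, H↔D, N↔N. Complement (MCARTGSAYAGCNGTTDCACNCYVTCAGACMRCYCAVGCTNWATG), then reverse for 5'→3'.

5'-GTAWNTCGVACYCRMCAGACTVYCNCACDTTGNCGAYASGTRACM-3'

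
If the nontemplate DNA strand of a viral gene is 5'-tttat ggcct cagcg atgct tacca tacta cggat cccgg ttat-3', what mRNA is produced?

mRNA has the coding-strand sequence with U in place of T.

5'-UUUAUGGCCUCAGCGAUGCUUACCAUACUACGGAUCCCGGUUAU-3'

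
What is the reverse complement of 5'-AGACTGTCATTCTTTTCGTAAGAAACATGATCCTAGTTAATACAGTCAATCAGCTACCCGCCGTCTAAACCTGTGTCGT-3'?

5'-ACGACACAGGTTTAGACGGCGGGTAGCTGATTGACTGTATTAACTAGGATCATGTTTCTTACGAAAAGAATGACAGTCT-3'

Reading the sequence 3'→5' and pairing each base (A↔T, G↔C) gives the reverse complement directly.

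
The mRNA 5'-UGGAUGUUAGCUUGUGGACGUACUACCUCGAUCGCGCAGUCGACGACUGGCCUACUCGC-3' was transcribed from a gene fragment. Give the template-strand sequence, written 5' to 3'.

Replace U with T to get the coding DNA strand: TGGATGTTAGCTTGTGGACGTACTACCTCGATCGCGCAGTCGACGACTGGCCTACTCGC. The template strand is its reverse complement (complement ACCTACAATCGAACACCTGCATGATGGAGCTAGCGCGTCAGCTGCTGACCGGATGAGCG, then reverse).

5′-GCGAGTAGGCCAGTCGTCGACTGCGCGATCGAGGTAGTACGTCCACAAGCTAACATCCA-3′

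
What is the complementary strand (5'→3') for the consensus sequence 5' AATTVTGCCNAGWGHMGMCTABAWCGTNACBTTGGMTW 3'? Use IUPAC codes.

Standard pairs A↔T, G↔C; ambiguity codes pair M↔K, W↔W, B↔V, H↔D, N↔N. Complement (TTAABACGGNTCWCDKCKGATVTWGCANTGVAACCKAW), then reverse for 5'→3'.

5'-WAKCCAAVGTNACGWTVTAGKCKDCWCTNGGCABAATT-3'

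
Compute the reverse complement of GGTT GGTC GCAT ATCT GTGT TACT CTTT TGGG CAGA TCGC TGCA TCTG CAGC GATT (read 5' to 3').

Complement each base (A↔T, G↔C): CCAACCAGCGTATAGACACAATGAGAAAACCCGTCTAGCGACGTAGACGTCGCTAA. Then reverse.

5'-AATCGCTGCAGATGCAGCGATCTGCCCAAAAGAGTAACACAGATATGCGACCAACC-3'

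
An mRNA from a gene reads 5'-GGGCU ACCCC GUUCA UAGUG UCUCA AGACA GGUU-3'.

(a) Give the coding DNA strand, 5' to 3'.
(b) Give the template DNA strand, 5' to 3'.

(a) 5'-GGGCTACCCCGTTCATAGTGTCTCAAGACAGGTT-3'
(b) 5'-AACCTGTCTTGAGACACTATGAACGGGGTAGCCC-3'

(a) The coding strand matches the mRNA with U→T.
(b) The template strand is the reverse complement of the coding strand.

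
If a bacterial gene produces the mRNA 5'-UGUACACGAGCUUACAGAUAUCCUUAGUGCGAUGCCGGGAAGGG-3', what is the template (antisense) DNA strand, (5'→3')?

5′-CCCTTCCCGGCATCGCACTAAGGATATCTGTAAGCTCGTGTACA-3′

Replace U with T to get the coding DNA strand: TGTACACGAGCTTACAGATATCCTTAGTGCGATGCCGGGAAGGG. The template strand is its reverse complement (complement ACATGTGCTCGAATGTCTATAGGAATCACGCTACGGCCCTTCCC, then reverse).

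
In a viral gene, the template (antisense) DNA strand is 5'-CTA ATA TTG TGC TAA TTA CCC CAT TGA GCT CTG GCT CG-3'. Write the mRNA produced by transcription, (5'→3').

5′-CGAGCCAGAGCUCAAUGGGGUAAUUAGCACAAUAUUAG-3′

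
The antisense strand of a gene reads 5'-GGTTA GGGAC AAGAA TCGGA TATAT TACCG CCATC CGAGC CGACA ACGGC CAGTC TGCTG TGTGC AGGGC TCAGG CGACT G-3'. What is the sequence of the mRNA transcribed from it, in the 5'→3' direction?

The mRNA has the sequence of the coding strand (reverse complement of the template) with T→U. Reverse complement of GGTTAGGGACAAGAATCGGATATATTACCGCCATCCGAGCCGACAACGGCCAGTCTGCTGTGTGCAGGGCTCAGGCGACTG is CAGTCGCCTGAGCCCTGCACACAGCAGACTGGCCGTTGTCGGCTCGGATGGCGGTAATATATCCGATTCTTGTCCCTAACC; then T→U.

5′-CAGUCGCCUGAGCCCUGCACACAGCAGACUGGCCGUUGUCGGCUCGGAUGGCGGUAAUAUAUCCGAUUCUUGUCCCUAACC-3′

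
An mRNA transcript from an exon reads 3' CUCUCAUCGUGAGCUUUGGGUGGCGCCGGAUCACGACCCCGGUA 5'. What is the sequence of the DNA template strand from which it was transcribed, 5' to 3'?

Written 5'→3' the mRNA is AUGGCCCCAGCACUAGGCCGCGGUGGGUUUCGAGUGCUACUCUC, so the coding DNA strand is ATGGCCCCAGCACTAGGCCGCGGTGGGTTTCGAGTGCTACTCTC. The template is its reverse complement.

5′-GAGAGTAGCACTCGAAACCCACCGCGGCCTAGTGCTGGGGCCAT-3′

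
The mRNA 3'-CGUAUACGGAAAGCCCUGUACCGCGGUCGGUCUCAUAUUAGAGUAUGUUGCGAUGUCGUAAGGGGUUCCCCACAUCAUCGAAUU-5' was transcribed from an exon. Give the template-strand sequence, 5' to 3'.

Written 5'→3' the mRNA is UUAAGCUACUACACCCCUUGGGGAAUGCUGUAGCGUUGUAUGAGAUUAUACUCUGGCUGGCGCCAUGUCCCGAAAGGCAUAUGC, so the coding DNA strand is TTAAGCTACTACACCCCTTGGGGAATGCTGTAGCGTTGTATGAGATTATACTCTGGCTGGCGCCATGTCCCGAAAGGCATATGC. The template is its reverse complement.

5′-GCATATGCCTTTCGGGACATGGCGCCAGCCAGAGTATAATCTCATACAACGCTACAGCATTCCCCAAGGGGTGTAGTAGCTTAA-3′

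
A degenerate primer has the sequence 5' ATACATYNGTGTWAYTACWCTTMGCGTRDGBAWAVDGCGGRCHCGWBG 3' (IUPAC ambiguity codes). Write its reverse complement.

5'-CVWCGDGYCCGCHBTWTVCHYACGCKAAGWGTARTWACACNRATGTAT-3'

Standard pairs A↔T, G↔C; ambiguity codes pair R↔Y, M↔K, W↔W, B↔V, D↔H, N↔N. Complement (TATGTARNCACAWTRATGWGAAKCGCAYHCVTWTBHCGCCYGDGCWVC), then reverse for 5'→3'.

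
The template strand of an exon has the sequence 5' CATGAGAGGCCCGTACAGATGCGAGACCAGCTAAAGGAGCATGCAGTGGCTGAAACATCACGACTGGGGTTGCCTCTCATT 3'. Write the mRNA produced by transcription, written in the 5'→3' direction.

5′-AAUGAGAGGCAACCCCAGUCGUGAUGUUUCAGCCACUGCAUGCUCCUUUAGCUGGUCUCGCAUCUGUACGGGCCUCUCAUG-3′

RNA polymerase reads the template 3'→5' and synthesizes mRNA 5'→3' by base-pairing (A→U, T→A, G↔C). The complement of the template is GTACTCTCCGGGCATGTCTACGCTCTGGTCGATTTCCTCGTACGTCACCGACTTTGTAGTGCTGACCCCAACGGAGAGTAA; antiparallel, so 5'→3' the coding strand is AATGAGAGGCAACCCCAGTCGTGATGTTTCAGCCACTGCATGCTCCTTTAGCTGGTCTCGCATCTGTACGGGCCTCTCATG. Replace T with U for the mRNA.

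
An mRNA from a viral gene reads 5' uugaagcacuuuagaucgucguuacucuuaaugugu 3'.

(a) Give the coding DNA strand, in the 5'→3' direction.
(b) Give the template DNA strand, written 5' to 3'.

(a) The coding strand matches the mRNA with U→T.
(b) The template strand is the reverse complement of the coding strand.

(a) 5′-TTGAAGCACTTTAGATCGTCGTTACTCTTAATGTGT-3′
(b) 5'-ACACATTAAGAGTAACGACGATCTAAAGTGCTTCAA-3'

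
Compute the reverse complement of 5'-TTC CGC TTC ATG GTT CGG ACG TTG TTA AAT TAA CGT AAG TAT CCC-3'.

5'-GGGATACTTACGTTAATTTAACAACGTCCGAACCATGAAGCGGAA-3'

Reading the sequence 3'→5' and pairing each base (A↔T, G↔C) gives the reverse complement directly.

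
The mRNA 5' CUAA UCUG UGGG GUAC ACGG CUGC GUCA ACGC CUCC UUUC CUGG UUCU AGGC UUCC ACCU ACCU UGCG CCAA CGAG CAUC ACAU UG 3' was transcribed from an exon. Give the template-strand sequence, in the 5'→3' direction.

5'-CAATGTGATGCTCGTTGGCGCAAGGTAGGTGGAAGCCTAGAACCAGGAAAGGAGGCGTTGACGCAGCCGTGTACCCCACAGATTAG-3'

Replace U with T to get the coding DNA strand: CTAATCTGTGGGGTACACGGCTGCGTCAACGCCTCCTTTCCTGGTTCTAGGCTTCCACCTACCTTGCGCCAACGAGCATCACATTG. The template strand is its reverse complement (complement GATTAGACACCCCATGTGCCGACGCAGTTGCGGAGGAAAGGACCAAGATCCGAAGGTGGATGGAACGCGGTTGCTCGTAGTGTAAC, then reverse).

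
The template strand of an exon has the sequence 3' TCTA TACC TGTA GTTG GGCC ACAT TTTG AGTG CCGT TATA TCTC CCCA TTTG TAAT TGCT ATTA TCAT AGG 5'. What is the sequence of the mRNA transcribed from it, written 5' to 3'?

5'-AGAUAUGGACAUCAACCCGGUGUAAAACUCACGGCAAUAUAGAGGGGUAAACAUUAACGAUAAUAGUAUCC-3'

Reading the template 3'→5' as shown, RNA polymerase pairs each base (A→U, T→A, G↔C) to build mRNA 5'→3' directly.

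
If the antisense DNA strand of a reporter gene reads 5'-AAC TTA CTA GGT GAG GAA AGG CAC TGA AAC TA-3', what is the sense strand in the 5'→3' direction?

5'-TAGTTTCAGTGCCTTTCCTCACCTAGTAAGTT-3'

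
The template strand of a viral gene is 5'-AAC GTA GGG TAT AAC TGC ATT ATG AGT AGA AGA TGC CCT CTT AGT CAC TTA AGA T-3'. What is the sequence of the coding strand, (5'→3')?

5'-ATCTTAAGTGACTAAGAGGGCATCTTCTACTCATAATGCAGTTATACCCTACGTT-3'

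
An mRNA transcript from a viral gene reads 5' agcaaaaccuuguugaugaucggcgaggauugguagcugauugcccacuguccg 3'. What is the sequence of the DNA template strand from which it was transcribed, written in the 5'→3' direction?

5'-CGGACAGTGGGCAATCAGCTACCAATCCTCGCCGATCATCAACAAGGTTTTGCT-3'

Replace U with T to get the coding DNA strand: AGCAAAACCTTGTTGATGATCGGCGAGGATTGGTAGCTGATTGCCCACTGTCCG. The template strand is its reverse complement (complement TCGTTTTGGAACAACTACTAGCCGCTCCTAACCATCGACTAACGGGTGACAGGC, then reverse).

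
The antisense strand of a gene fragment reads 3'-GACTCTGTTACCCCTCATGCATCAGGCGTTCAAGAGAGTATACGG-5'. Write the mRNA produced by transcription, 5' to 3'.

5'-CUGAGACAAUGGGGAGUACGUAGUCCGCAAGUUCUCUCAUAUGCC-3'

Reading the template 3'→5' as shown, RNA polymerase pairs each base (A→U, T→A, G↔C) to build mRNA 5'→3' directly.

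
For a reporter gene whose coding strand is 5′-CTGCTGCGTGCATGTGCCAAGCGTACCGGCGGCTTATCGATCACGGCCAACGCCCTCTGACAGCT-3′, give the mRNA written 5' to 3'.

5'-CUGCUGCGUGCAUGUGCCAAGCGUACCGGCGGCUUAUCGAUCACGGCCAACGCCCUCUGACAGCU-3'

The mRNA is synthesized from the template strand, so it matches the coding strand with T replaced by U.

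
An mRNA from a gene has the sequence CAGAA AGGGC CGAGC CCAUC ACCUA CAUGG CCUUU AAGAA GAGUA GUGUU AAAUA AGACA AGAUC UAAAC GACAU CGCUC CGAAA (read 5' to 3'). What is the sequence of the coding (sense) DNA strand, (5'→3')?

The coding DNA strand has the same 5'→3' sequence as the mRNA with U replaced by T.

5'-CAGAAAGGGCCGAGCCCATCACCTACATGGCCTTTAAGAAGAGTAGTGTTAAATAAGACAAGATCTAAACGACATCGCTCCGAAA-3'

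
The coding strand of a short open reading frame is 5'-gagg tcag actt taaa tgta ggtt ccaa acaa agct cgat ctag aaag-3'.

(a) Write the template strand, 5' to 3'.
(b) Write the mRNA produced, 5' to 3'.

(a) The template strand is the reverse complement of the coding strand: complement CTCCAGTCTGAAATTTACATCCAAGGTTTGTTTCGAGCTAGATCTTTC, then reverse.
(b) mRNA matches the coding strand with T→U.

(a) 5'-CTTTCTAGATCGAGCTTTGTTTGGAACCTACATTTAAAGTCTGACCTC-3'
(b) 5′-GAGGUCAGACUUUAAAUGUAGGUUCCAAACAAAGCUCGAUCUAGAAAG-3′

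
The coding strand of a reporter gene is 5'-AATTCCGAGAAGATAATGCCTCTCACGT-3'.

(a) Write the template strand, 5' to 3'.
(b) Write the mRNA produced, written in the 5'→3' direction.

(a) 5′-ACGTGAGAGGCATTATCTTCTCGGAATT-3′
(b) 5'-AAUUCCGAGAAGAUAAUGCCUCUCACGU-3'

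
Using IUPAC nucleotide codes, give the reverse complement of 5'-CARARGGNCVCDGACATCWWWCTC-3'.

5'-GAGWWWGATGTCHGBGNCCYTYTG-3'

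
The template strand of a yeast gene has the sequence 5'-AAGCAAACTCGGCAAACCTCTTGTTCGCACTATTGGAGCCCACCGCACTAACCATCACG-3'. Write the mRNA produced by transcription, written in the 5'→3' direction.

The mRNA has the sequence of the coding strand (reverse complement of the template) with T→U. Reverse complement of AAGCAAACTCGGCAAACCTCTTGTTCGCACTATTGGAGCCCACCGCACTAACCATCACG is CGTGATGGTTAGTGCGGTGGGCTCCAATAGTGCGAACAAGAGGTTTGCCGAGTTTGCTT; then T→U.

5'-CGUGAUGGUUAGUGCGGUGGGCUCCAAUAGUGCGAACAAGAGGUUUGCCGAGUUUGCUU-3'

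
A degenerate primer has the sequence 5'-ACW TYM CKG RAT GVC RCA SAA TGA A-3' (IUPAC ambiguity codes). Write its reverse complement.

5'-TTCATTSTGYGBCATYCMGKRAWGT-3'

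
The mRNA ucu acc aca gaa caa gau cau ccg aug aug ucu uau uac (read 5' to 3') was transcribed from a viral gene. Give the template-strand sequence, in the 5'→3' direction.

5'-GTAATAAGACATCATCGGATGATCTTGTTCTGTGGTAGA-3'

Replace U with T to get the coding DNA strand: TCTACCACAGAACAAGATCATCCGATGATGTCTTATTAC. The template strand is its reverse complement (complement AGATGGTGTCTTGTTCTAGTAGGCTACTACAGAATAATG, then reverse).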